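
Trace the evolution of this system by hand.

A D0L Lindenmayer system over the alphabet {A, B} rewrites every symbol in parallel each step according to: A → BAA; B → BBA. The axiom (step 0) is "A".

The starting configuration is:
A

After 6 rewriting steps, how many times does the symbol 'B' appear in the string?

364

[0] A
[1] BAA
[2] BBABAABAA
[3] BBABBABAABBABAABAABBABAABAA
[4] BBABBABAABBABBABAABBABAABAABBABBABAABBABAABAABBABAABAABBABBABAABBABAABAABBABAABAA
[5] BBABBABAABBABBABAABBABAABAABBABBABAABBABBABAABBABAABAABBAB…ABAABBABBABAABBABAABAABBABAABAABBABBABAABBABAABAABBABAABAA  (len 243)
[6] BBABBABAABBABBABAABBABAABAABBABBABAABBABBABAABBABAABAABBAB…ABAABBABBABAABBABAABAABBABAABAABBABBABAABBABAABAABBABAABAA  (len 729)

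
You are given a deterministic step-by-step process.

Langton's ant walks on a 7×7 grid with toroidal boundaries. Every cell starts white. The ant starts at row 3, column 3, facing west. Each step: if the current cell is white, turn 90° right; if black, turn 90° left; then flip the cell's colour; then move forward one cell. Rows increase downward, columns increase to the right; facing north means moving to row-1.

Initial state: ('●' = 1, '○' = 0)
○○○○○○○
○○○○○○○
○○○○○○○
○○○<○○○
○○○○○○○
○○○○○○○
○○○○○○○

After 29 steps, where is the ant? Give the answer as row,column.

4,5

step 0: ○○○○○○○
○○○○○○○
○○○○○○○
○○○<○○○
○○○○○○○
○○○○○○○
○○○○○○○
step 1: ○○○○○○○
○○○○○○○
○○○^○○○
○○○●○○○
○○○○○○○
○○○○○○○
○○○○○○○
step 2: ○○○○○○○
○○○○○○○
○○○●>○○
○○○●○○○
○○○○○○○
○○○○○○○
○○○○○○○
step 3: ○○○○○○○
○○○○○○○
○○○●●○○
○○○●v○○
○○○○○○○
○○○○○○○
○○○○○○○
step 4: ○○○○○○○
○○○○○○○
○○○●●○○
○○○<●○○
○○○○○○○
○○○○○○○
○○○○○○○
step 5: ○○○○○○○
○○○○○○○
○○○●●○○
○○○○●○○
○○○v○○○
○○○○○○○
○○○○○○○
step 6: ○○○○○○○
○○○○○○○
○○○●●○○
○○○○●○○
○○<●○○○
○○○○○○○
○○○○○○○
step 7: ○○○○○○○
○○○○○○○
○○○●●○○
○○^○●○○
○○●●○○○
○○○○○○○
○○○○○○○
step 8: ○○○○○○○
○○○○○○○
○○○●●○○
○○●>●○○
○○●●○○○
○○○○○○○
○○○○○○○
step 9: ○○○○○○○
○○○○○○○
○○○●●○○
○○●●●○○
○○●v○○○
○○○○○○○
○○○○○○○
step 10: ○○○○○○○
○○○○○○○
○○○●●○○
○○●●●○○
○○●○>○○
○○○○○○○
○○○○○○○
step 11: ○○○○○○○
○○○○○○○
○○○●●○○
○○●●●○○
○○●○●○○
○○○○v○○
○○○○○○○
step 12: ○○○○○○○
○○○○○○○
○○○●●○○
○○●●●○○
○○●○●○○
○○○<●○○
○○○○○○○
step 13: ○○○○○○○
○○○○○○○
○○○●●○○
○○●●●○○
○○●^●○○
○○○●●○○
○○○○○○○
step 14: ○○○○○○○
○○○○○○○
○○○●●○○
○○●●●○○
○○●●>○○
○○○●●○○
○○○○○○○
step 15: ○○○○○○○
○○○○○○○
○○○●●○○
○○●●^○○
○○●●○○○
○○○●●○○
○○○○○○○
step 16: ○○○○○○○
○○○○○○○
○○○●●○○
○○●<○○○
○○●●○○○
○○○●●○○
○○○○○○○
step 17: ○○○○○○○
○○○○○○○
○○○●●○○
○○●○○○○
○○●v○○○
○○○●●○○
○○○○○○○
step 18: ○○○○○○○
○○○○○○○
○○○●●○○
○○●○○○○
○○●○>○○
○○○●●○○
○○○○○○○
step 19: ○○○○○○○
○○○○○○○
○○○●●○○
○○●○○○○
○○●○●○○
○○○●v○○
○○○○○○○
step 20: ○○○○○○○
○○○○○○○
○○○●●○○
○○●○○○○
○○●○●○○
○○○●○>○
○○○○○○○
step 21: ○○○○○○○
○○○○○○○
○○○●●○○
○○●○○○○
○○●○●○○
○○○●○●○
○○○○○v○
step 22: ○○○○○○○
○○○○○○○
○○○●●○○
○○●○○○○
○○●○●○○
○○○●○●○
○○○○<●○
step 23: ○○○○○○○
○○○○○○○
○○○●●○○
○○●○○○○
○○●○●○○
○○○●^●○
○○○○●●○
step 24: ○○○○○○○
○○○○○○○
○○○●●○○
○○●○○○○
○○●○●○○
○○○●●>○
○○○○●●○
step 25: ○○○○○○○
○○○○○○○
○○○●●○○
○○●○○○○
○○●○●^○
○○○●●○○
○○○○●●○
step 26: ○○○○○○○
○○○○○○○
○○○●●○○
○○●○○○○
○○●○●●>
○○○●●○○
○○○○●●○
step 27: ○○○○○○○
○○○○○○○
○○○●●○○
○○●○○○○
○○●○●●●
○○○●●○v
○○○○●●○
step 28: ○○○○○○○
○○○○○○○
○○○●●○○
○○●○○○○
○○●○●●●
○○○●●<●
○○○○●●○
step 29: ○○○○○○○
○○○○○○○
○○○●●○○
○○●○○○○
○○●○●^●
○○○●●●●
○○○○●●○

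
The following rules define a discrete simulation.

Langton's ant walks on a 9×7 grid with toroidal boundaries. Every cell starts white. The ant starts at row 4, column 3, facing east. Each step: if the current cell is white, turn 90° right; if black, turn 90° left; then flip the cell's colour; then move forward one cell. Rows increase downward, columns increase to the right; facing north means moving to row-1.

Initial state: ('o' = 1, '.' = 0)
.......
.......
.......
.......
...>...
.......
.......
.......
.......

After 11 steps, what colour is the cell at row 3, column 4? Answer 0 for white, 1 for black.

0) .......
.......
.......
.......
...>...
.......
.......
.......
.......
1) .......
.......
.......
.......
...o...
...v...
.......
.......
.......
2) .......
.......
.......
.......
...o...
..<o...
.......
.......
.......
3) .......
.......
.......
.......
..^o...
..oo...
.......
.......
.......
4) .......
.......
.......
.......
..o>...
..oo...
.......
.......
.......
5) .......
.......
.......
...^...
..o....
..oo...
.......
.......
.......
6) .......
.......
.......
...o>..
..o....
..oo...
.......
.......
.......
7) .......
.......
.......
...oo..
..o.v..
..oo...
.......
.......
.......
8) .......
.......
.......
...oo..
..o<o..
..oo...
.......
.......
.......
9) .......
.......
.......
...^o..
..ooo..
..oo...
.......
.......
.......
10) .......
.......
.......
..<.o..
..ooo..
..oo...
.......
.......
.......
11) .......
.......
..^....
..o.o..
..ooo..
..oo...
.......
.......
.......

1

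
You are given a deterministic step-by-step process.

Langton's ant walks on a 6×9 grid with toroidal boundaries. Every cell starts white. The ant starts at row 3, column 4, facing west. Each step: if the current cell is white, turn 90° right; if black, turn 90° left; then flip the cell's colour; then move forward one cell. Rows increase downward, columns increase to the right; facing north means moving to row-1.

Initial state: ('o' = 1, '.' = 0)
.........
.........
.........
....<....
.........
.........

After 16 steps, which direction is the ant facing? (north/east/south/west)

t=0: .........
.........
.........
....<....
.........
.........
t=1: .........
.........
....^....
....o....
.........
.........
t=2: .........
.........
....o>...
....o....
.........
.........
t=3: .........
.........
....oo...
....ov...
.........
.........
t=4: .........
.........
....oo...
....<o...
.........
.........
t=5: .........
.........
....oo...
.....o...
....v....
.........
t=6: .........
.........
....oo...
.....o...
...<o....
.........
t=7: .........
.........
....oo...
...^.o...
...oo....
.........
t=8: .........
.........
....oo...
...o>o...
...oo....
.........
t=9: .........
.........
....oo...
...ooo...
...ov....
.........
t=10: .........
.........
....oo...
...ooo...
...o.>...
.........
t=11: .........
.........
....oo...
...ooo...
...o.o...
.....v...
t=12: .........
.........
....oo...
...ooo...
...o.o...
....<o...
t=13: .........
.........
....oo...
...ooo...
...o^o...
....oo...
t=14: .........
.........
....oo...
...ooo...
...oo>...
....oo...
t=15: .........
.........
....oo...
...oo^...
...oo....
....oo...
t=16: .........
.........
....oo...
...o<....
...oo....
....oo...

west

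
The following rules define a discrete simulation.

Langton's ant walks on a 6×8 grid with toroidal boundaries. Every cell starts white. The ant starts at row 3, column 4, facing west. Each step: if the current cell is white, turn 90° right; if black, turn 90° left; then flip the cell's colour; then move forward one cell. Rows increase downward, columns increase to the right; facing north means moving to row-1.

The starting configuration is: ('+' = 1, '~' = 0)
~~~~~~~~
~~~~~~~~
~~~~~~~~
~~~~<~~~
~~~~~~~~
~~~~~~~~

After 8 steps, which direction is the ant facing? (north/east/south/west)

0) ~~~~~~~~
~~~~~~~~
~~~~~~~~
~~~~<~~~
~~~~~~~~
~~~~~~~~
1) ~~~~~~~~
~~~~~~~~
~~~~^~~~
~~~~+~~~
~~~~~~~~
~~~~~~~~
2) ~~~~~~~~
~~~~~~~~
~~~~+>~~
~~~~+~~~
~~~~~~~~
~~~~~~~~
3) ~~~~~~~~
~~~~~~~~
~~~~++~~
~~~~+v~~
~~~~~~~~
~~~~~~~~
4) ~~~~~~~~
~~~~~~~~
~~~~++~~
~~~~<+~~
~~~~~~~~
~~~~~~~~
5) ~~~~~~~~
~~~~~~~~
~~~~++~~
~~~~~+~~
~~~~v~~~
~~~~~~~~
6) ~~~~~~~~
~~~~~~~~
~~~~++~~
~~~~~+~~
~~~<+~~~
~~~~~~~~
7) ~~~~~~~~
~~~~~~~~
~~~~++~~
~~~^~+~~
~~~++~~~
~~~~~~~~
8) ~~~~~~~~
~~~~~~~~
~~~~++~~
~~~+>+~~
~~~++~~~
~~~~~~~~

east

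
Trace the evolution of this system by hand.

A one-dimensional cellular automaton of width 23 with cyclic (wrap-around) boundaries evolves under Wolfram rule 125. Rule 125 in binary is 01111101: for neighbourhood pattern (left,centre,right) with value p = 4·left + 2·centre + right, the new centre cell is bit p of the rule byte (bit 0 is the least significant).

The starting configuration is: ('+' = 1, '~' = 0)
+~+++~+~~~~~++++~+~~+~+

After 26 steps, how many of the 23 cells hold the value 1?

step 0: +~+++~+~~~~~++++~+~~+~+
step 1: +++~+++++++~+~~++++~+++
step 2: ~~+++~~~~~++++~+~~+++~~
step 3: +~+~+++++~+~~++++~+~+++
step 4: +++++~~~++++~+~~+++++~~
step 5: +~~~+++~+~~++++~+~~~++~
step 6: +++~+~++++~+~~+++++~+++
step 7: ~~+++++~~++++~+~~~+++~~
step 8: +~+~~~++~+~~+++++~+~+++
step 9: +++++~+++++~+~~~+++++~~
step 10: +~~~+++~~~+++++~+~~~++~
step 11: +++~+~+++~+~~~+++++~+++
step 12: ~~+++++~+++++~+~~~+++~~
step 13: +~+~~~+++~~~+++++~+~+++
step 14: +++++~+~+++~+~~~+++++~~
step 15: +~~~+++++~+++++~+~~~++~
step 16: +++~+~~~+++~~~+++++~+++
step 17: ~~+++++~+~+++~+~~~+++~~
step 18: +~+~~~+++++~+++++~+~+++
step 19: +++++~+~~~+++~~~+++++~~
step 20: +~~~+++++~+~+++~+~~~++~
step 21: +++~+~~~+++++~+++++~+++
step 22: ~~+++++~+~~~+++~~~+++~~
step 23: +~+~~~+++++~+~+++~+~+++
step 24: +++++~+~~~+++++~+++++~~
step 25: +~~~+++++~+~~~+++~~~++~
step 26: +++~+~~~+++++~+~+++~+++

16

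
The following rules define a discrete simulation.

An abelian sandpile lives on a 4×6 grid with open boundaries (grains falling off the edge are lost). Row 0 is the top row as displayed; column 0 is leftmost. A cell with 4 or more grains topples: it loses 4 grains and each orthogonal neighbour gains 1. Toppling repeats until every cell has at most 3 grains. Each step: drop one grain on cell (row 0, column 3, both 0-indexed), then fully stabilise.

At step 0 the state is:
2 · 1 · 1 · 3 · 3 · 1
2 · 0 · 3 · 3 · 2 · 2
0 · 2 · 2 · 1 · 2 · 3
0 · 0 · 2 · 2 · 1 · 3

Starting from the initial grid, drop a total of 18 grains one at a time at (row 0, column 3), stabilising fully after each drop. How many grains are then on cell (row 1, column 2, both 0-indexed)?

3

step 0: 2 · 1 · 1 · 3 · 3 · 1
2 · 0 · 3 · 3 · 2 · 2
0 · 2 · 2 · 1 · 2 · 3
0 · 0 · 2 · 2 · 1 · 3
step 1: 2 · 1 · 3 · 2 · 1 · 2
2 · 1 · 0 · 2 · 0 · 3
0 · 2 · 3 · 2 · 3 · 3
0 · 0 · 2 · 2 · 1 · 3
step 2: 2 · 1 · 3 · 3 · 1 · 2
2 · 1 · 0 · 2 · 0 · 3
0 · 2 · 3 · 2 · 3 · 3
0 · 0 · 2 · 2 · 1 · 3
step 3: 2 · 2 · 0 · 1 · 2 · 2
2 · 1 · 1 · 3 · 0 · 3
0 · 2 · 3 · 2 · 3 · 3
0 · 0 · 2 · 2 · 1 · 3
step 4: 2 · 2 · 0 · 2 · 2 · 2
2 · 1 · 1 · 3 · 0 · 3
0 · 2 · 3 · 2 · 3 · 3
0 · 0 · 2 · 2 · 1 · 3
step 5: 2 · 2 · 0 · 3 · 2 · 2
2 · 1 · 1 · 3 · 0 · 3
0 · 2 · 3 · 2 · 3 · 3
0 · 0 · 2 · 2 · 1 · 3
step 6: 2 · 2 · 1 · 1 · 3 · 2
2 · 1 · 2 · 0 · 1 · 3
0 · 2 · 3 · 3 · 3 · 3
0 · 0 · 2 · 2 · 1 · 3
step 7: 2 · 2 · 1 · 2 · 3 · 2
2 · 1 · 2 · 0 · 1 · 3
0 · 2 · 3 · 3 · 3 · 3
0 · 0 · 2 · 2 · 1 · 3
step 8: 2 · 2 · 1 · 3 · 3 · 2
2 · 1 · 2 · 0 · 1 · 3
0 · 2 · 3 · 3 · 3 · 3
0 · 0 · 2 · 2 · 1 · 3
step 9: 2 · 2 · 2 · 1 · 0 · 3
2 · 1 · 2 · 1 · 2 · 3
0 · 2 · 3 · 3 · 3 · 3
0 · 0 · 2 · 2 · 1 · 3
step 10: 2 · 2 · 2 · 2 · 0 · 3
2 · 1 · 2 · 1 · 2 · 3
0 · 2 · 3 · 3 · 3 · 3
0 · 0 · 2 · 2 · 1 · 3
step 11: 2 · 2 · 2 · 3 · 0 · 3
2 · 1 · 2 · 1 · 2 · 3
0 · 2 · 3 · 3 · 3 · 3
0 · 0 · 2 · 2 · 1 · 3
step 12: 2 · 2 · 3 · 0 · 1 · 3
2 · 1 · 2 · 2 · 2 · 3
0 · 2 · 3 · 3 · 3 · 3
0 · 0 · 2 · 2 · 1 · 3
step 13: 2 · 2 · 3 · 1 · 1 · 3
2 · 1 · 2 · 2 · 2 · 3
0 · 2 · 3 · 3 · 3 · 3
0 · 0 · 2 · 2 · 1 · 3
step 14: 2 · 2 · 3 · 2 · 1 · 3
2 · 1 · 2 · 2 · 2 · 3
0 · 2 · 3 · 3 · 3 · 3
0 · 0 · 2 · 2 · 1 · 3
step 15: 2 · 2 · 3 · 3 · 1 · 3
2 · 1 · 2 · 2 · 2 · 3
0 · 2 · 3 · 3 · 3 · 3
0 · 0 · 2 · 2 · 1 · 3
step 16: 2 · 3 · 0 · 1 · 2 · 3
2 · 1 · 3 · 3 · 2 · 3
0 · 2 · 3 · 3 · 3 · 3
0 · 0 · 2 · 2 · 1 · 3
step 17: 2 · 3 · 0 · 2 · 2 · 3
2 · 1 · 3 · 3 · 2 · 3
0 · 2 · 3 · 3 · 3 · 3
0 · 0 · 2 · 2 · 1 · 3
step 18: 2 · 3 · 0 · 3 · 2 · 3
2 · 1 · 3 · 3 · 2 · 3
0 · 2 · 3 · 3 · 3 · 3
0 · 0 · 2 · 2 · 1 · 3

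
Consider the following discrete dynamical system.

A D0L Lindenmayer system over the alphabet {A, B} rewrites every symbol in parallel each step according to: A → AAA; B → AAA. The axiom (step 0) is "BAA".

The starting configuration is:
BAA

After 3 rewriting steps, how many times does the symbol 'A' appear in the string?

81

[0] BAA
[1] AAAAAAAAA
[2] AAAAAAAAAAAAAAAAAAAAAAAAAAA
[3] AAAAAAAAAAAAAAAAAAAAAAAAAAAAAAAAAAAAAAAAAAAAAAAAAAAAAAAAAAAAAAAAAAAAAAAAAAAAAAAAA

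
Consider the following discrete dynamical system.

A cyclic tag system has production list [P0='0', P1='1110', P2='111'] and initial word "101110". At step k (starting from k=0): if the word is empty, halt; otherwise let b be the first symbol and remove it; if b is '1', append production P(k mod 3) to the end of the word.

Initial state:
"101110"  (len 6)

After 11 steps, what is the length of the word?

12

gen 0: "101110"  (len 6)
gen 1: "011100"  (len 6)
gen 2: "11100"  (len 5)
gen 3: "1100111"  (len 7)
gen 4: "1001110"  (len 7)
gen 5: "0011101110"  (len 10)
gen 6: "011101110"  (len 9)
gen 7: "11101110"  (len 8)
gen 8: "11011101110"  (len 11)
gen 9: "1011101110111"  (len 13)
gen 10: "0111011101110"  (len 13)
gen 11: "111011101110"  (len 12)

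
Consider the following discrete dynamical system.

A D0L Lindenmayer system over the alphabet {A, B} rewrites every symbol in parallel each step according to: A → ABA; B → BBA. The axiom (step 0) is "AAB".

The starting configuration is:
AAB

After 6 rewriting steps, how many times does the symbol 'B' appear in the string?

1093

t=0: AAB
t=1: ABAABABBA
t=2: ABABBAABAABABBAABABBABBAABA
t=3: ABABBAABABBABBAABAABABBAABAABABBAABABBABBAABAABABBAABABBABBAABABBABBAABAABABBAABA
t=4: ABABBAABABBABBAABAABABBAABABBABBAABABBABBAABAABABBAABAABAB…AABABBABBAABABBABBAABAABABBAABAABABBAABABBABBAABAABABBAABA  (len 243)
t=5: ABABBAABABBABBAABAABABBAABABBABBAABABBABBAABAABABBAABAABAB…AABABBABBAABABBABBAABAABABBAABAABABBAABABBABBAABAABABBAABA  (len 729)
t=6: ABABBAABABBABBAABAABABBAABABBABBAABABBABBAABAABABBAABAABAB…AABABBABBAABABBABBAABAABABBAABAABABBAABABBABBAABAABABBAABA  (len 2187)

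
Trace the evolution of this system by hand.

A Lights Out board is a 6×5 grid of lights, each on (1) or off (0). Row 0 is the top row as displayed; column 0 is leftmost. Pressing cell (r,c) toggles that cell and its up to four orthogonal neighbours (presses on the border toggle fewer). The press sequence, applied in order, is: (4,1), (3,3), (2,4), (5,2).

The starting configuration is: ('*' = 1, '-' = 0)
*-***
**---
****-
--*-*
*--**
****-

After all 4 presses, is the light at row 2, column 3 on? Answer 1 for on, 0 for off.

1

k=0  *-***
**---
****-
--*-*
*--**
****-
k=1  *-***
**---
****-
-**-*
-****
*-**-
k=2  *-***
**---
***--
-*-*-
-**-*
*-**-
k=3  *-***
**--*
*****
-*-**
-**-*
*-**-
k=4  *-***
**--*
*****
-*-**
-*--*
**---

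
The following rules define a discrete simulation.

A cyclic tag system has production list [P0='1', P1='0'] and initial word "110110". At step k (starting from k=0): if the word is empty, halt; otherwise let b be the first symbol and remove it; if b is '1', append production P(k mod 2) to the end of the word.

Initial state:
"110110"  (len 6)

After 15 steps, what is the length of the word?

0

[0] "110110"  (len 6)
[1] "101101"  (len 6)
[2] "011010"  (len 6)
[3] "11010"  (len 5)
[4] "10100"  (len 5)
[5] "01001"  (len 5)
[6] "1001"  (len 4)
[7] "0011"  (len 4)
[8] "011"  (len 3)
[9] "11"  (len 2)
[10] "10"  (len 2)
[11] "01"  (len 2)
[12] "1"  (len 1)
[13] "1"  (len 1)
[14] "0"  (len 1)
[15] (halted — word empty)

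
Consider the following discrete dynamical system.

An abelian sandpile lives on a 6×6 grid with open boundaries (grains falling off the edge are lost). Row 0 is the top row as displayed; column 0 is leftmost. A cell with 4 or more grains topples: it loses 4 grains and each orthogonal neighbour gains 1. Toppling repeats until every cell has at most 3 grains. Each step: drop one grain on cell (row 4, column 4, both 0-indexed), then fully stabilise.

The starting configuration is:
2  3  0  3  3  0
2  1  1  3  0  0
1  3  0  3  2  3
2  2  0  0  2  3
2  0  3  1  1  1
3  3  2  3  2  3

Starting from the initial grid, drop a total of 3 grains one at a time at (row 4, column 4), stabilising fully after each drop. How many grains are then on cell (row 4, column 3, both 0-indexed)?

2

t=0: 2  3  0  3  3  0
2  1  1  3  0  0
1  3  0  3  2  3
2  2  0  0  2  3
2  0  3  1  1  1
3  3  2  3  2  3
t=1: 2  3  0  3  3  0
2  1  1  3  0  0
1  3  0  3  2  3
2  2  0  0  2  3
2  0  3  1  2  1
3  3  2  3  2  3
t=2: 2  3  0  3  3  0
2  1  1  3  0  0
1  3  0  3  2  3
2  2  0  0  2  3
2  0  3  1  3  1
3  3  2  3  2  3
t=3: 2  3  0  3  3  0
2  1  1  3  0  0
1  3  0  3  2  3
2  2  0  0  3  3
2  0  3  2  0  2
3  3  2  3  3  3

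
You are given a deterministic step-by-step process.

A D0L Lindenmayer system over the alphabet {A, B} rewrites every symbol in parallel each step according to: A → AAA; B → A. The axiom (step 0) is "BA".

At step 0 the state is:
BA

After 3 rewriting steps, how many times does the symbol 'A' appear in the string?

36

gen 0: BA
gen 1: AAAA
gen 2: AAAAAAAAAAAA
gen 3: AAAAAAAAAAAAAAAAAAAAAAAAAAAAAAAAAAAA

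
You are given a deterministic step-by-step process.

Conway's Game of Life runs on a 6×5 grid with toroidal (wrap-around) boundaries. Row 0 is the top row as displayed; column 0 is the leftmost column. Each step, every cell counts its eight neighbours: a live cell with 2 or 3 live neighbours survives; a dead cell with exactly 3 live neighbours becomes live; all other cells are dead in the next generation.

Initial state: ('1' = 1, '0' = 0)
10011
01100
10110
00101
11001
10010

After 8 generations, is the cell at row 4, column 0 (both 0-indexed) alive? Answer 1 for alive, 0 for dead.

1

0) 10011
01100
10110
00101
11001
10010
1) 10010
00000
10001
00100
01100
00110
2) 00111
10000
00000
10110
01000
00011
3) 10100
00011
01001
01100
11000
10001
4) 11000
01111
01001
00100
00101
00001
5) 01000
00011
01001
11100
00000
01011
6) 00000
00111
01001
11100
00011
10100
7) 01101
10111
00001
01100
00011
00011
8) 01000
00100
00001
10101
10001
00000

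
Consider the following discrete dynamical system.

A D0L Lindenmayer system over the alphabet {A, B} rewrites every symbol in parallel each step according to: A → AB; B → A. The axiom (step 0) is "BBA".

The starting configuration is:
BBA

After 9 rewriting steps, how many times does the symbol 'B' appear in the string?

step 0: BBA
step 1: AAAB
step 2: ABABABA
step 3: ABAABAABAAB
step 4: ABAABABAABABAABABA
step 5: ABAABABAABAABABAABAABABAABAAB
step 6: ABAABABAABAABABAABABAABAABABAABABAABAABABAABABA
step 7: ABAABABAABAABABAABABAABAABABAABAABABAABABAABAABABAABAABABAABABAABAABABAABAAB
step 8: ABAABABAABAABABAABABAABAABABAABAABABAABABAABAABABAABABAABA…AABABAABABAABAABABAABABAABAABABAABAABABAABABAABAABABAABABA  (len 123)
step 9: ABAABABAABAABABAABABAABAABABAABAABABAABABAABAABABAABABAABA…AABABAABABAABAABABAABABAABAABABAABAABABAABABAABAABABAABAAB  (len 199)

76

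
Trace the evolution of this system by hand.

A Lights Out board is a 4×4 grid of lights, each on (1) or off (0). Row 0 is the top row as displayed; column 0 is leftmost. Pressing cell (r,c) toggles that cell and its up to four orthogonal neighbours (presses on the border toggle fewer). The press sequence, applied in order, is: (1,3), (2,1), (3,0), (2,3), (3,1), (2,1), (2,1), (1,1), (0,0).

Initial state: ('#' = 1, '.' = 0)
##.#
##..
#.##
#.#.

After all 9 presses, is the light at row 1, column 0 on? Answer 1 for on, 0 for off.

k=0  ##.#
##..
#.##
#.#.
k=1  ##..
####
#.#.
#.#.
k=2  ##..
#.##
.#..
###.
k=3  ##..
#.##
##..
..#.
k=4  ##..
#.#.
####
..##
k=5  ##..
#.#.
#.##
##.#
k=6  ##..
###.
.#.#
#..#
k=7  ##..
#.#.
#.##
##.#
k=8  #...
.#..
####
##.#
k=9  .#..
##..
####
##.#

1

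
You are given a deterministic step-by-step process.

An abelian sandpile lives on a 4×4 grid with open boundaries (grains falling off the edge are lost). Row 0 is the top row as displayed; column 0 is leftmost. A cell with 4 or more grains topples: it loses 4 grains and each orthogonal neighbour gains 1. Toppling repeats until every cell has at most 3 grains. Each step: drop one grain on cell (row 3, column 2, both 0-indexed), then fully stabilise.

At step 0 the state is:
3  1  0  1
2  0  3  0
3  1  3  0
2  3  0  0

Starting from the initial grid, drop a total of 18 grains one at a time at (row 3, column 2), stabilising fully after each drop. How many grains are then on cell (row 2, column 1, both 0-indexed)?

k=0  3  1  0  1
2  0  3  0
3  1  3  0
2  3  0  0
k=1  3  1  0  1
2  0  3  0
3  1  3  0
2  3  1  0
k=2  3  1  0  1
2  0  3  0
3  1  3  0
2  3  2  0
k=3  3  1  0  1
2  0  3  0
3  1  3  0
2  3  3  0
k=4  3  1  1  1
2  1  0  1
3  3  1  1
3  0  2  1
k=5  3  1  1  1
2  1  0  1
3  3  1  1
3  0  3  1
k=6  3  1  1  1
2  1  0  1
3  3  2  1
3  1  0  2
k=7  3  1  1  1
2  1  0  1
3  3  2  1
3  1  1  2
k=8  3  1  1  1
2  1  0  1
3  3  2  1
3  1  2  2
k=9  3  1  1  1
2  1  0  1
3  3  2  1
3  1  3  2
k=10  3  1  1  1
2  1  0  1
3  3  3  1
3  2  0  3
k=11  3  1  1  1
2  1  0  1
3  3  3  1
3  2  1  3
k=12  3  1  1  1
2  1  0  1
3  3  3  1
3  2  2  3
k=13  3  1  1  1
2  1  0  1
3  3  3  1
3  2  3  3
k=14  3  1  1  1
3  2  1  1
1  2  1  3
1  1  3  0
k=15  3  1  1  1
3  2  1  1
1  2  2  3
1  2  0  1
k=16  3  1  1  1
3  2  1  1
1  2  2  3
1  2  1  1
k=17  3  1  1  1
3  2  1  1
1  2  2  3
1  2  2  1
k=18  3  1  1  1
3  2  1  1
1  2  2  3
1  2  3  1

2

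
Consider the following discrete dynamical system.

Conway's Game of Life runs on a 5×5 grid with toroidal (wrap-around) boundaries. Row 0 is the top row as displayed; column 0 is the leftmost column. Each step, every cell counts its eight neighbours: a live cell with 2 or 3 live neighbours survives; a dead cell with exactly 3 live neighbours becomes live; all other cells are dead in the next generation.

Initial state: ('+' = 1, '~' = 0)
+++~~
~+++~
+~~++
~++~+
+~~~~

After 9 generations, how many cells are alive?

10

k=0  +++~~
~+++~
+~~++
~++~+
+~~~~
k=1  +~~++
~~~~~
~~~~~
~++~~
~~~++
k=2  +~~+~
~~~~+
~~~~~
~~++~
~+~~~
k=3  +~~~+
~~~~+
~~~+~
~~+~~
~+~++
k=4  ~~~~~
+~~++
~~~+~
~~+~+
~++++
k=5  ~+~~~
~~~++
+~+~~
++~~+
+++~+
k=6  ~+~~~
+++++
~~+~~
~~~~~
~~+++
k=7  ~~~~~
+~~++
+~+~+
~~+~~
~~++~
k=8  ~~+~~
++~+~
+~+~~
~~+~+
~~++~
k=9  ~~~~+
+~~++
+~+~~
~~+~+
~++~~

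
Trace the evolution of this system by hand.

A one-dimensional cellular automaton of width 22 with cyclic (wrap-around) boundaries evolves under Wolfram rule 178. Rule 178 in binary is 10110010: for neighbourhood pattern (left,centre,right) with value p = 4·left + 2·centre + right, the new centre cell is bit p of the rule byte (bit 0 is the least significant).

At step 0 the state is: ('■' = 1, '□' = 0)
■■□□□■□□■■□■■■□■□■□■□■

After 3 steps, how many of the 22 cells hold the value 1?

11

t=0: ■■□□□■□□■■□■■■□■□■□■□■
t=1: ■□■□■□■■□□■□■□■□■□■□■□
t=2: □■□■□■□□■■□■□■□■□■□■□■
t=3: ■□■□■□■■□□■□■□■□■□■□■□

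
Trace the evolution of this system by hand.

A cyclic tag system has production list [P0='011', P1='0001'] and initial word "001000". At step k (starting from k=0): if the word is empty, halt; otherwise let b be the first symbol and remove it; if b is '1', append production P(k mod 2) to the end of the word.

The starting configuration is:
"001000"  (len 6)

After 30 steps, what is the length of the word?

t=0: "001000"  (len 6)
t=1: "01000"  (len 5)
t=2: "1000"  (len 4)
t=3: "000011"  (len 6)
t=4: "00011"  (len 5)
t=5: "0011"  (len 4)
t=6: "011"  (len 3)
t=7: "11"  (len 2)
t=8: "10001"  (len 5)
t=9: "0001011"  (len 7)
t=10: "001011"  (len 6)
t=11: "01011"  (len 5)
t=12: "1011"  (len 4)
t=13: "011011"  (len 6)
t=14: "11011"  (len 5)
t=15: "1011011"  (len 7)
t=16: "0110110001"  (len 10)
t=17: "110110001"  (len 9)
t=18: "101100010001"  (len 12)
t=19: "01100010001011"  (len 14)
t=20: "1100010001011"  (len 13)
t=21: "100010001011011"  (len 15)
t=22: "000100010110110001"  (len 18)
t=23: "00100010110110001"  (len 17)
t=24: "0100010110110001"  (len 16)
t=25: "100010110110001"  (len 15)
t=26: "000101101100010001"  (len 18)
t=27: "00101101100010001"  (len 17)
t=28: "0101101100010001"  (len 16)
t=29: "101101100010001"  (len 15)
t=30: "011011000100010001"  (len 18)

18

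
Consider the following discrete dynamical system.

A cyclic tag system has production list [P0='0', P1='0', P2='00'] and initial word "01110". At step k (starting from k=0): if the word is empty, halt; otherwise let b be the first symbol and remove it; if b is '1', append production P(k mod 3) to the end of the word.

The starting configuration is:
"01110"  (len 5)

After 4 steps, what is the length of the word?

gen 0: "01110"  (len 5)
gen 1: "1110"  (len 4)
gen 2: "1100"  (len 4)
gen 3: "10000"  (len 5)
gen 4: "00000"  (len 5)

5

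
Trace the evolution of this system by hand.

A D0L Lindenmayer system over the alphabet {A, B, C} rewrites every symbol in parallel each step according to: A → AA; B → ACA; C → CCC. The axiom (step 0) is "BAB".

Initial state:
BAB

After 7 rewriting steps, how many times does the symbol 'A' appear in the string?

384

[0] BAB
[1] ACAAAACA
[2] AACCCAAAAAAAACCCAA
[3] AAAACCCCCCCCCAAAAAAAAAAAAAAAACCCCCCCCCAAAA
[4] AAAAAAAACCCCCCCCCCCCCCCCCCCCCCCCCCCAAAAAAAAAAAAAAAAAAAAAAAAAAAAAAAACCCCCCCCCCCCCCCCCCCCCCCCCCCAAAAAAAA
[5] AAAAAAAAAAAAAAAACCCCCCCCCCCCCCCCCCCCCCCCCCCCCCCCCCCCCCCCCC…CCCCCCCCCCCCCCCCCCCCCCCCCCCCCCCCCCCCCCCCCCAAAAAAAAAAAAAAAA  (len 258)
[6] AAAAAAAAAAAAAAAAAAAAAAAAAAAAAAAACCCCCCCCCCCCCCCCCCCCCCCCCC…CCCCCCCCCCCCCCCCCCCCCCCCCCAAAAAAAAAAAAAAAAAAAAAAAAAAAAAAAA  (len 678)
[7] AAAAAAAAAAAAAAAAAAAAAAAAAAAAAAAAAAAAAAAAAAAAAAAAAAAAAAAAAA…AAAAAAAAAAAAAAAAAAAAAAAAAAAAAAAAAAAAAAAAAAAAAAAAAAAAAAAAAA  (len 1842)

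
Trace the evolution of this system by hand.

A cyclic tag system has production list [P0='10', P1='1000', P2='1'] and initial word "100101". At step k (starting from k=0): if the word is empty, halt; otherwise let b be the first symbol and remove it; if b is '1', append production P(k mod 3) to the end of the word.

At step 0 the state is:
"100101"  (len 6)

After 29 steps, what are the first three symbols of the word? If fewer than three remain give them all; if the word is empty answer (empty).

k=0  "100101"  (len 6)
k=1  "0010110"  (len 7)
k=2  "010110"  (len 6)
k=3  "10110"  (len 5)
k=4  "011010"  (len 6)
k=5  "11010"  (len 5)
k=6  "10101"  (len 5)
k=7  "010110"  (len 6)
k=8  "10110"  (len 5)
k=9  "01101"  (len 5)
k=10  "1101"  (len 4)
k=11  "1011000"  (len 7)
k=12  "0110001"  (len 7)
k=13  "110001"  (len 6)
k=14  "100011000"  (len 9)
k=15  "000110001"  (len 9)
k=16  "00110001"  (len 8)
k=17  "0110001"  (len 7)
k=18  "110001"  (len 6)
k=19  "1000110"  (len 7)
k=20  "0001101000"  (len 10)
k=21  "001101000"  (len 9)
k=22  "01101000"  (len 8)
k=23  "1101000"  (len 7)
k=24  "1010001"  (len 7)
k=25  "01000110"  (len 8)
k=26  "1000110"  (len 7)
k=27  "0001101"  (len 7)
k=28  "001101"  (len 6)
k=29  "01101"  (len 5)

011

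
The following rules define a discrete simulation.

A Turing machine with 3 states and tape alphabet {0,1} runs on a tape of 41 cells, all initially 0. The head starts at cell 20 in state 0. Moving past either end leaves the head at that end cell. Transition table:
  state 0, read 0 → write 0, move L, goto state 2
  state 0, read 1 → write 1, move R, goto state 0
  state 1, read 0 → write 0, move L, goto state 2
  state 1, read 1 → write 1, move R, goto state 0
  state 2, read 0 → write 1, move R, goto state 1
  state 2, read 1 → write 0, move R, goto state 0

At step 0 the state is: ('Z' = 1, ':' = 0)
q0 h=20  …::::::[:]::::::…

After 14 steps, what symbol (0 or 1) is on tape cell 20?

0

[0] q0 h=20  …::::::[:]::::::…
[1] q2 h=19  …::::::[:]::::::…
[2] q1 h=20  …:::::Z[:]::::::…
[3] q2 h=19  …::::::[Z]::::::…
[4] q0 h=20  …::::::[:]::::::…
[5] q2 h=19  …::::::[:]::::::…
[6] q1 h=20  …:::::Z[:]::::::…
[7] q2 h=19  …::::::[Z]::::::…
[8] q0 h=20  …::::::[:]::::::…
[9] q2 h=19  …::::::[:]::::::…
[10] q1 h=20  …:::::Z[:]::::::…
[11] q2 h=19  …::::::[Z]::::::…
[12] q0 h=20  …::::::[:]::::::…
[13] q2 h=19  …::::::[:]::::::…
[14] q1 h=20  …:::::Z[:]::::::…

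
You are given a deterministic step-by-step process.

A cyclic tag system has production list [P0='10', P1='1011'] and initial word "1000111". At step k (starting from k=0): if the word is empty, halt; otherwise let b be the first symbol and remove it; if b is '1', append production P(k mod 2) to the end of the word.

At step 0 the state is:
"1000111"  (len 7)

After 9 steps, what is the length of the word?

t=0: "1000111"  (len 7)
t=1: "00011110"  (len 8)
t=2: "0011110"  (len 7)
t=3: "011110"  (len 6)
t=4: "11110"  (len 5)
t=5: "111010"  (len 6)
t=6: "110101011"  (len 9)
t=7: "1010101110"  (len 10)
t=8: "0101011101011"  (len 13)
t=9: "101011101011"  (len 12)

12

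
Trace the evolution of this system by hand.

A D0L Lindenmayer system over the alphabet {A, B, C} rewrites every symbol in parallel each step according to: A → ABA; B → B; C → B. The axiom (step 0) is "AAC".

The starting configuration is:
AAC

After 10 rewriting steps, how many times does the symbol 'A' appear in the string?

2048

gen 0: AAC
gen 1: ABAABAB
gen 2: ABABABAABABABAB
gen 3: ABABABABABABABAABABABABABABABAB
gen 4: ABABABABABABABABABABABABABABABAABABABABABABABABABABABABABABABAB
gen 5: ABABABABABABABABABABABABABABABABABABABABABABABABABABABABAB…ABABABABABABABABABABABABABABABABABABABABABABABABABABABABAB  (len 127)
gen 6: ABABABABABABABABABABABABABABABABABABABABABABABABABABABABAB…ABABABABABABABABABABABABABABABABABABABABABABABABABABABABAB  (len 255)
gen 7: ABABABABABABABABABABABABABABABABABABABABABABABABABABABABAB…ABABABABABABABABABABABABABABABABABABABABABABABABABABABABAB  (len 511)
gen 8: ABABABABABABABABABABABABABABABABABABABABABABABABABABABABAB…ABABABABABABABABABABABABABABABABABABABABABABABABABABABABAB  (len 1023)
gen 9: ABABABABABABABABABABABABABABABABABABABABABABABABABABABABAB…ABABABABABABABABABABABABABABABABABABABABABABABABABABABABAB  (len 2047)
gen 10: ABABABABABABABABABABABABABABABABABABABABABABABABABABABABAB…ABABABABABABABABABABABABABABABABABABABABABABABABABABABABAB  (len 4095)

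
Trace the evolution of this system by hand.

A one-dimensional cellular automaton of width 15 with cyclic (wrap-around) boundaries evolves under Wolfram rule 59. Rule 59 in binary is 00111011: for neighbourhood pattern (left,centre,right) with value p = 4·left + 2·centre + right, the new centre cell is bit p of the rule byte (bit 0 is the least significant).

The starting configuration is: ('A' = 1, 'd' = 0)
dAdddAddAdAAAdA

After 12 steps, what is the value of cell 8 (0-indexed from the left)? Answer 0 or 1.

0

step 0: dAdddAddAdAAAdA
step 1: AdAAAdAAdAAddAd
step 2: dAAddAAdAAdAAdA
step 3: AAdAAAdAAdAAdAd
step 4: AdAAddAAdAAdAdA
step 5: dAAdAAAdAAdAdAA
step 6: AAdAAddAAdAdAAd
step 7: AdAAdAAAdAdAAdA
step 8: dAAdAAddAdAAdAA
step 9: AAdAAdAAdAAdAAd
step 10: AdAAdAAdAAdAAdA
step 11: dAAdAAdAAdAAdAA
step 12: AAdAAdAAdAAdAAd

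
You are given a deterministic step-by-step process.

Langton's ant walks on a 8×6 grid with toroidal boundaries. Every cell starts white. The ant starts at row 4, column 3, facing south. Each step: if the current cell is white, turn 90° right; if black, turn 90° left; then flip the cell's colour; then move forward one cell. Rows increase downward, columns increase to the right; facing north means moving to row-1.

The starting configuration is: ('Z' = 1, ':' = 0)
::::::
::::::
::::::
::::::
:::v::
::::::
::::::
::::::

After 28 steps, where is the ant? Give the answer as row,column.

0) ::::::
::::::
::::::
::::::
:::v::
::::::
::::::
::::::
1) ::::::
::::::
::::::
::::::
::<Z::
::::::
::::::
::::::
2) ::::::
::::::
::::::
::^:::
::ZZ::
::::::
::::::
::::::
3) ::::::
::::::
::::::
::Z>::
::ZZ::
::::::
::::::
::::::
4) ::::::
::::::
::::::
::ZZ::
::Zv::
::::::
::::::
::::::
5) ::::::
::::::
::::::
::ZZ::
::Z:>:
::::::
::::::
::::::
6) ::::::
::::::
::::::
::ZZ::
::Z:Z:
::::v:
::::::
::::::
7) ::::::
::::::
::::::
::ZZ::
::Z:Z:
:::<Z:
::::::
::::::
8) ::::::
::::::
::::::
::ZZ::
::Z^Z:
:::ZZ:
::::::
::::::
9) ::::::
::::::
::::::
::ZZ::
::ZZ>:
:::ZZ:
::::::
::::::
10) ::::::
::::::
::::::
::ZZ^:
::ZZ::
:::ZZ:
::::::
::::::
11) ::::::
::::::
::::::
::ZZZ>
::ZZ::
:::ZZ:
::::::
::::::
12) ::::::
::::::
::::::
::ZZZZ
::ZZ:v
:::ZZ:
::::::
::::::
13) ::::::
::::::
::::::
::ZZZZ
::ZZ<Z
:::ZZ:
::::::
::::::
14) ::::::
::::::
::::::
::ZZ^Z
::ZZZZ
:::ZZ:
::::::
::::::
15) ::::::
::::::
::::::
::Z<:Z
::ZZZZ
:::ZZ:
::::::
::::::
16) ::::::
::::::
::::::
::Z::Z
::ZvZZ
:::ZZ:
::::::
::::::
17) ::::::
::::::
::::::
::Z::Z
::Z:>Z
:::ZZ:
::::::
::::::
18) ::::::
::::::
::::::
::Z:^Z
::Z::Z
:::ZZ:
::::::
::::::
19) ::::::
::::::
::::::
::Z:Z>
::Z::Z
:::ZZ:
::::::
::::::
20) ::::::
::::::
:::::^
::Z:Z:
::Z::Z
:::ZZ:
::::::
::::::
21) ::::::
::::::
>::::Z
::Z:Z:
::Z::Z
:::ZZ:
::::::
::::::
22) ::::::
::::::
Z::::Z
v:Z:Z:
::Z::Z
:::ZZ:
::::::
::::::
23) ::::::
::::::
Z::::Z
Z:Z:Z<
::Z::Z
:::ZZ:
::::::
::::::
24) ::::::
::::::
Z::::^
Z:Z:ZZ
::Z::Z
:::ZZ:
::::::
::::::
25) ::::::
::::::
Z:::<:
Z:Z:ZZ
::Z::Z
:::ZZ:
::::::
::::::
26) ::::::
::::^:
Z:::Z:
Z:Z:ZZ
::Z::Z
:::ZZ:
::::::
::::::
27) ::::::
::::Z>
Z:::Z:
Z:Z:ZZ
::Z::Z
:::ZZ:
::::::
::::::
28) ::::::
::::ZZ
Z:::Zv
Z:Z:ZZ
::Z::Z
:::ZZ:
::::::
::::::

2,5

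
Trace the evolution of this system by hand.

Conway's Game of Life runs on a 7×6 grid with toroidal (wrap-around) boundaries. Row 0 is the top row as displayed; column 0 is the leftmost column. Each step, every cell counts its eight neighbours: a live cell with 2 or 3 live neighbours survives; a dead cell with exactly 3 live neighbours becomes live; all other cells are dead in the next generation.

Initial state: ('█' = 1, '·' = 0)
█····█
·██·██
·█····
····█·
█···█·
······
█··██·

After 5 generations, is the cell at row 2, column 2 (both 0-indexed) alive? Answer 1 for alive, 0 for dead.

k=0  █····█
·██·██
·█····
····█·
█···█·
······
█··██·
k=1  ··█···
·██·██
██████
·····█
·····█
···██·
█···█·
k=2  █·█·█·
······
······
·███··
·····█
···██·
····██
k=3  ···██·
······
··█···
··█···
······
···█··
······
k=4  ······
···█··
······
······
······
······
···██·
k=5  ···██·
······
······
······
······
······
······

0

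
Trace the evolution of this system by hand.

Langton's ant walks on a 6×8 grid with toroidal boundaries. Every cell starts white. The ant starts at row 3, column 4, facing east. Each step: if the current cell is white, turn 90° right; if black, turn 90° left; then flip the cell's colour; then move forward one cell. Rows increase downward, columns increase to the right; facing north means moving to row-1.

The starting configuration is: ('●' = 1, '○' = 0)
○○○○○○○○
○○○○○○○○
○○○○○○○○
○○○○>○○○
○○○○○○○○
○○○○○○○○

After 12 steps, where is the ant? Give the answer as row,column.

1,4

[0] ○○○○○○○○
○○○○○○○○
○○○○○○○○
○○○○>○○○
○○○○○○○○
○○○○○○○○
[1] ○○○○○○○○
○○○○○○○○
○○○○○○○○
○○○○●○○○
○○○○v○○○
○○○○○○○○
[2] ○○○○○○○○
○○○○○○○○
○○○○○○○○
○○○○●○○○
○○○<●○○○
○○○○○○○○
[3] ○○○○○○○○
○○○○○○○○
○○○○○○○○
○○○^●○○○
○○○●●○○○
○○○○○○○○
[4] ○○○○○○○○
○○○○○○○○
○○○○○○○○
○○○●>○○○
○○○●●○○○
○○○○○○○○
[5] ○○○○○○○○
○○○○○○○○
○○○○^○○○
○○○●○○○○
○○○●●○○○
○○○○○○○○
[6] ○○○○○○○○
○○○○○○○○
○○○○●>○○
○○○●○○○○
○○○●●○○○
○○○○○○○○
[7] ○○○○○○○○
○○○○○○○○
○○○○●●○○
○○○●○v○○
○○○●●○○○
○○○○○○○○
[8] ○○○○○○○○
○○○○○○○○
○○○○●●○○
○○○●<●○○
○○○●●○○○
○○○○○○○○
[9] ○○○○○○○○
○○○○○○○○
○○○○^●○○
○○○●●●○○
○○○●●○○○
○○○○○○○○
[10] ○○○○○○○○
○○○○○○○○
○○○<○●○○
○○○●●●○○
○○○●●○○○
○○○○○○○○
[11] ○○○○○○○○
○○○^○○○○
○○○●○●○○
○○○●●●○○
○○○●●○○○
○○○○○○○○
[12] ○○○○○○○○
○○○●>○○○
○○○●○●○○
○○○●●●○○
○○○●●○○○
○○○○○○○○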